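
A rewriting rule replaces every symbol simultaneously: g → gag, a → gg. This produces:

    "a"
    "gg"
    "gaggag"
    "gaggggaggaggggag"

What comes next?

gaggggaggaggaggaggggaggaggggaggaggaggaggggag

φ(gaggggaggaggggag) expands symbol-by-symbol to gag gg gag gag gag gag gg gag gag gg gag gag gag gag gg gag; joining the 16 pieces gives the next term.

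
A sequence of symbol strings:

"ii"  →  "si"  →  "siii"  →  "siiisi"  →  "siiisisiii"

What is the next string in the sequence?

siiisisiiisiiisi

Each term (from the third on) is the previous term followed by the one before it: term 3 = si·ii = siii.
So term 6 is siiisisiii·siiisi.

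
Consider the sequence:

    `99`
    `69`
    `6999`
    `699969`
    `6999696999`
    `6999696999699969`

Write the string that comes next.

Each term (from the third on) is the previous term followed by the one before it: term 3 = 69·99 = 6999.
Continuing: 6999696999699969 · 6999696999 gives term 7.

69996969996999696999696999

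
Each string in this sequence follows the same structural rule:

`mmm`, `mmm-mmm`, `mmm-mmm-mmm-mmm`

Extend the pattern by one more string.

Every step duplicates the string with '-' between the halves.
Doubling mmm-mmm-mmm-mmm with '-' between the halves:

mmm-mmm-mmm-mmm-mmm-mmm-mmm-mmm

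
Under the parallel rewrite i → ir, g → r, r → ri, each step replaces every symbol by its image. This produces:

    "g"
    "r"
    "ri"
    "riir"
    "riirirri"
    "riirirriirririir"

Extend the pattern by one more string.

Replace each of the 16 characters of riirirriirririir in place — ri ir ir ri ir ri ri ir ir ri ri ir ri ir ir ri — and concatenate.

riirirriirririirirririirriirirri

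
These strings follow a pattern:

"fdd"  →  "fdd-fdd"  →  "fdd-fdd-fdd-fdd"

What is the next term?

Every step duplicates the string with '-' between the halves.
Doubling fdd-fdd-fdd-fdd with '-' between the halves:

fdd-fdd-fdd-fdd-fdd-fdd-fdd-fdd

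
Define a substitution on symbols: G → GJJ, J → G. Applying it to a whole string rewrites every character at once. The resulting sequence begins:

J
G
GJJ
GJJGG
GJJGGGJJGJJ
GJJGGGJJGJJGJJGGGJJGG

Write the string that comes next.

GJJGGGJJGJJGJJGGGJJGGGJJGGGJJGJJGJJGGGJJGJJ

φ(GJJGGGJJGJJGJJGGGJJGG) expands symbol-by-symbol to GJJ G G GJJ GJJ GJJ G G GJJ G G GJJ G G GJJ GJJ GJJ G G GJJ GJJ; joining the 21 pieces gives the next term.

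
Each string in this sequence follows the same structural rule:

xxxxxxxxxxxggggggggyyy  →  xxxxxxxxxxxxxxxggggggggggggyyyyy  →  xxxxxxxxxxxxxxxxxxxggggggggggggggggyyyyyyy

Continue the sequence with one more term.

Term n consists of 4n+3 x's, followed by 4n g's, followed by 2n-1 y's, where the shown terms are n = 2, 3, 4.
At n = 5 the blocks have lengths 23, 20, 9.

xxxxxxxxxxxxxxxxxxxxxxxggggggggggggggggggggyyyyyyyyy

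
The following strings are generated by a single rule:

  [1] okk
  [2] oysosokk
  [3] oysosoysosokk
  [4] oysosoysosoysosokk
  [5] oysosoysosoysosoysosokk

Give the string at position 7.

oysosoysosoysosoysosoysosoysosokk

Each term is the previous one with oysos prepended.
From oysosoysosoysosoysosokk, 2 further steps: oysosoysosoysosoysosokk → oysosoysosoysosoysosoysosokk → (answer).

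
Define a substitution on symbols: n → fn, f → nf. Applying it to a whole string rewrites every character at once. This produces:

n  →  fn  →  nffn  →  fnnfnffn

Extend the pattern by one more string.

nffnfnnffnnfnffn

Rewriting each symbol of fnnfnffn: f→nf, n→fn, n→fn, f→nf, n→fn, f→nf, f→nf, n→fn, which concatenates to nf fn fn nf fn nf nf fn.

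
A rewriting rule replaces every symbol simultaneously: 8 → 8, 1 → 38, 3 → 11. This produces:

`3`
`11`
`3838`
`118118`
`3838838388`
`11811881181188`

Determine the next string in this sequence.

3838838388838388383888

Replace each of the 14 characters of 11811881181188 in place — 38 38 8 38 38 8 8 38 38 8 38 38 8 8 — and concatenate.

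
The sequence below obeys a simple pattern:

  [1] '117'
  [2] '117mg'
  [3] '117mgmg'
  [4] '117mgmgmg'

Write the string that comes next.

117mgmgmgmg

Each term is the previous one with mg appended.
One more step from 117mgmgmg gives the answer.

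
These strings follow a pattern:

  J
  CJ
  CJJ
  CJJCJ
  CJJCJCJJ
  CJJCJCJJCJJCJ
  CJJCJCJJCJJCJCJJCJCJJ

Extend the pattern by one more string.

From term 3 onward, concatenate the last term with the second-to-last: CJ·J = CJJ, CJJ·CJ = CJJCJ, …
Continuing: CJJCJCJJCJJCJCJJCJCJJ · CJJCJCJJCJJCJ gives term 8.

CJJCJCJJCJJCJCJJCJCJJCJJCJCJJCJJCJ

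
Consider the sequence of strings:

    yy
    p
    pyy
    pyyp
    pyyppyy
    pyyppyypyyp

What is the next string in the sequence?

pyyppyypyyppyyppyy

From term 3 onward, concatenate the last term with the second-to-last: p·yy = pyy, pyy·p = pyyp, …
Continuing: pyyppyypyyp · pyyppyy gives term 7.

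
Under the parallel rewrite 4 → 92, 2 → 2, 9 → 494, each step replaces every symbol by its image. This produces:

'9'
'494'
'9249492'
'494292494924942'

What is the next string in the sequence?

9249492249429249492494292494922

Applying the rule to each of the 15 symbols of 494292494924942 gives the pieces 92 494 92 2 494 2 92 494 92 494 2 92 494 92 2, which concatenate to the answer.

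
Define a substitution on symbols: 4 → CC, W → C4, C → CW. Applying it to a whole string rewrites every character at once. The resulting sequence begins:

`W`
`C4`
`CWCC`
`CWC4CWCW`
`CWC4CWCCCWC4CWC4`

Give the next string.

Replace each of the 16 characters of CWC4CWCCCWC4CWC4 in place — CW C4 CW CC CW C4 CW CW CW C4 CW CC CW C4 CW CC — and concatenate.

CWC4CWCCCWC4CWCWCWC4CWCCCWC4CWCC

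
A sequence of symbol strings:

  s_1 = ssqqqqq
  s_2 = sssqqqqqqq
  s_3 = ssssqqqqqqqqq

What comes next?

The n-th term is n s's then 2n+1 q's, where the shown terms are n = 2, 3, 4.
Setting n = 5 gives 5, 11 characters in each block.

sssssqqqqqqqqqqq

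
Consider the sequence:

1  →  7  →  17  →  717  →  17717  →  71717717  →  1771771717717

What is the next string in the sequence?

Each term (from the third on) is the two preceding terms concatenated in order: term 3 = 1·7 = 17.
Continuing: 71717717 · 1771771717717 gives term 8.

717177171771771717717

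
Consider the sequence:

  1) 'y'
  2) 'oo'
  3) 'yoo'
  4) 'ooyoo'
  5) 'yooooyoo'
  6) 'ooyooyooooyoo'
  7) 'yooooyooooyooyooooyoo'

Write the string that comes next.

This is a Fibonacci-style word recurrence s(k) = s(k−2)·s(k−1): e.g. y·oo = yoo.
Continuing: ooyooyooooyoo · yooooyooooyooyooooyoo gives term 8.

ooyooyooooyooyooooyooooyooyooooyoo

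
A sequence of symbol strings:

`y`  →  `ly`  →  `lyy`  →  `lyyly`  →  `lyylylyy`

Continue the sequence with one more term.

This is a Fibonacci-style word recurrence s(k) = s(k−1)·s(k−2): e.g. ly·y = lyy.
Continuing: lyylylyy · lyyly gives term 6.

lyylylyylyyly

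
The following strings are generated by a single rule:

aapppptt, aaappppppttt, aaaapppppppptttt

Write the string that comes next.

Reading off run lengths: a runs 2, 3, 4; p runs 4, 6, 8; t runs 2, 3, 4 — each is linear in n, where the shown terms are n = 2, 3, 4.
Setting n = 5 gives 5, 10, 5 characters in each block.

aaaaappppppppppttttt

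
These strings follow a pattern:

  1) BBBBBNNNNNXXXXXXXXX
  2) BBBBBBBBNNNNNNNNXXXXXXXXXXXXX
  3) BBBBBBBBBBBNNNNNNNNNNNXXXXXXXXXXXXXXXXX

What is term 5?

The n-th term is 3n-1 B's then 3n-1 N's then 4n+1 X's, where the shown terms are n = 2, 3, 4.
For term 5, n = 6, so the run lengths are 17, 17, 25.

BBBBBBBBBBBBBBBBBNNNNNNNNNNNNNNNNNXXXXXXXXXXXXXXXXXXXXXXXXX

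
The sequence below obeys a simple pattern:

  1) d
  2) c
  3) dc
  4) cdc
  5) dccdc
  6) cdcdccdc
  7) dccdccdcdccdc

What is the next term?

cdcdccdcdccdccdcdccdc

Each term (from the third on) is the two preceding terms concatenated in order: term 3 = d·c = dc.
So term 8 is cdcdccdc·dccdccdcdccdc.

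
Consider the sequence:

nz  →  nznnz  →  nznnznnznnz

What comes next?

Every step duplicates the string with 'n' between the halves.
Doubling nznnznnznnz with 'n' between the halves:

nznnznnznnznnznnznnznnz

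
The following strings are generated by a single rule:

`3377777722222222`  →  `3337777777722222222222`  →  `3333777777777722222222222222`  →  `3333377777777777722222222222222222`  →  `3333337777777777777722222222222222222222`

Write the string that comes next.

The n-th term is n-1 3's then 2n 7's then 3n-1 2's, where the shown terms are n = 3, 4, 5, 6, 7.
At n = 8 the blocks have lengths 7, 16, 23.

3333333777777777777777722222222222222222222222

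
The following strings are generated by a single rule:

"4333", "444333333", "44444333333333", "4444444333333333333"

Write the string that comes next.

Term n consists of 2n-1 4's, followed by 3n 3's (n = 1, 2, …).
For the next term, n = 5, so the run lengths are 9, 15.

444444444333333333333333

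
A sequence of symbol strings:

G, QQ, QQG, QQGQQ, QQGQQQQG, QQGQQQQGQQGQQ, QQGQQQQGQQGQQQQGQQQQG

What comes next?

From term 3 onward, concatenate the last term with the second-to-last: QQ·G = QQG, QQG·QQ = QQGQQ, …
So term 8 is QQGQQQQGQQGQQQQGQQQQG·QQGQQQQGQQGQQ.

QQGQQQQGQQGQQQQGQQQQGQQGQQQQGQQGQQ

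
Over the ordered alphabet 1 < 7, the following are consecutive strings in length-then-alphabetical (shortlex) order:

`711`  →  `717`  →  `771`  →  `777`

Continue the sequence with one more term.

After 777 the length-3 strings are exhausted; the first length-4 string is 4 copies of 1.

1111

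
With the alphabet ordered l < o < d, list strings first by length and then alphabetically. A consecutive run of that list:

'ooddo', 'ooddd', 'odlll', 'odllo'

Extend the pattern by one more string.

odlld

The successor of odllo increments the rightmost position that isn't already d and resets every position after it to l.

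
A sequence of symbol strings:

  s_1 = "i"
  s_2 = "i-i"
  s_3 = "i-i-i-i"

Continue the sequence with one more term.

Every step duplicates the string with '-' between the halves.
Doubling i-i-i-i with '-' between the halves:

i-i-i-i-i-i-i-i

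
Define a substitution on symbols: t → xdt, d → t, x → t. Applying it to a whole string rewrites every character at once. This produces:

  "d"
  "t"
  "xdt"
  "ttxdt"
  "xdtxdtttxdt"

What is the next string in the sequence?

Apply φ to xdtxdtttxdt symbol by symbol: x→t, d→t, t→xdt, x→t, d→t, t→xdt, t→xdt, t→xdt, x→t, d→t, t→xdt; joined: t t xdt t t xdt xdt xdt t t xdt.

ttxdtttxdtxdtxdtttxdt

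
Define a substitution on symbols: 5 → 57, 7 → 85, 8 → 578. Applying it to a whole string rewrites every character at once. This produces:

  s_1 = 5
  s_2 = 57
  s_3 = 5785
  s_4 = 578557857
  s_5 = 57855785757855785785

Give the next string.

578557857578557857855785578575785578578557857

φ(57855785757855785785) expands symbol-by-symbol to 57 85 578 57 57 85 578 57 85 57 85 578 57 57 85 578 57 85 578 57; joining the 20 pieces gives the next term.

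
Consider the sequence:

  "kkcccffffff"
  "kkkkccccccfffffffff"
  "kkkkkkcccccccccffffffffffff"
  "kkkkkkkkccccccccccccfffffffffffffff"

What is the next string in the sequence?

kkkkkkkkkkcccccccccccccccffffffffffffffffff

Term n consists of 2n k's, followed by 3n c's, followed by 3n+3 f's (n = 1, 2, …).
Setting n = 5 gives 10, 15, 18 characters in each block.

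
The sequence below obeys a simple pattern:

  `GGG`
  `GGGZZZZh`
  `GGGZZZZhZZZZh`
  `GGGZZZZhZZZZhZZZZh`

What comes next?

The strings grow by a fixed suffix ZZZZh each time.
So the next term is GGGZZZZhZZZZhZZZZh·ZZZZh.

GGGZZZZhZZZZhZZZZhZZZZh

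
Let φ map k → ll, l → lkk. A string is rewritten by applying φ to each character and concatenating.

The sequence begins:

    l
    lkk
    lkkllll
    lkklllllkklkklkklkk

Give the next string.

Replace each of the 19 characters of lkklllllkklkklkklkk in place — lkk ll ll lkk lkk lkk lkk lkk ll ll lkk ll ll lkk ll ll lkk ll ll — and concatenate.

lkklllllkklkklkklkklkklllllkklllllkklllllkkllll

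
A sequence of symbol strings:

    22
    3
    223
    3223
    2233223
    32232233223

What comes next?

Each term (from the third on) is the two preceding terms concatenated in order: term 3 = 22·3 = 223.
Continuing: 2233223 · 32232233223 gives term 7.

223322332232233223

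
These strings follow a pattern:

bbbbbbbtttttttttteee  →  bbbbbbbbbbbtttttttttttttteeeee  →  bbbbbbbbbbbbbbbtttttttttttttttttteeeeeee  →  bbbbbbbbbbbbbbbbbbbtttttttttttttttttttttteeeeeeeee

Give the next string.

bbbbbbbbbbbbbbbbbbbbbbbtttttttttttttttttttttttttteeeeeeeeeee

The n-th term is 4n-1 b's then 4n+2 t's then 2n-1 e's, where the shown terms are n = 2, 3, 4, 5.
For the next term, n = 6, so the run lengths are 23, 26, 11.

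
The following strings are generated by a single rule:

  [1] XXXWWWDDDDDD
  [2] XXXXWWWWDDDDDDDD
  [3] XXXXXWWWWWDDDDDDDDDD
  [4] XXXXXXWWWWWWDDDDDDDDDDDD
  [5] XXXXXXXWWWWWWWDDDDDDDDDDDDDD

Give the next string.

XXXXXXXXWWWWWWWWDDDDDDDDDDDDDDDD

Each string has the form X^{n} W^{n} D^{2n}, where the shown terms are n = 3, 4, 5, 6, 7.
At n = 8 the blocks have lengths 8, 8, 16.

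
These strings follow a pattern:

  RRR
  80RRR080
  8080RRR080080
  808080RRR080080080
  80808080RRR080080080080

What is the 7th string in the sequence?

s(k+1) = 80·s(k)·080, so each term gains 80 as a prefix and 080 as a suffix.
From 80808080RRR080080080080, 2 further steps: 80808080RRR080080080080 → 8080808080RRR080080080080080 → (answer).

808080808080RRR080080080080080080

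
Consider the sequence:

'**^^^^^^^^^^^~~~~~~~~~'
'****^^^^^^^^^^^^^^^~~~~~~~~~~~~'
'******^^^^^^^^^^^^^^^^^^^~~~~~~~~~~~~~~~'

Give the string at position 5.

Each string has the form *^{2n-2} ^^{4n+3} ~^{3n+3}, where the shown terms are n = 2, 3, 4.
For term 5, n = 6, so the run lengths are 10, 27, 21.

**********^^^^^^^^^^^^^^^^^^^^^^^^^^^~~~~~~~~~~~~~~~~~~~~~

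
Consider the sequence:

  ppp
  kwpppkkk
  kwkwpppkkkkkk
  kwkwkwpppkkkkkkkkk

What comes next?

s(k+1) = kw·s(k)·kkk, so each term gains kw as a prefix and kkk as a suffix.
Applying this once more to kwkwkwpppkkkkkkkkk:

kwkwkwkwpppkkkkkkkkkkkk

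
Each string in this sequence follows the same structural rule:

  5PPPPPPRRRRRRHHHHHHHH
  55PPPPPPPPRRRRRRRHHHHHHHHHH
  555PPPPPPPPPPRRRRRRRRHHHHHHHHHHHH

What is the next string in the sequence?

Term n consists of n-2 5's, followed by 2n P's, followed by n+3 R's, followed by 2n+2 H's, where the shown terms are n = 3, 4, 5.
At n = 6 the blocks have lengths 4, 12, 9, 14.

5555PPPPPPPPPPPPRRRRRRRRRHHHHHHHHHHHHHH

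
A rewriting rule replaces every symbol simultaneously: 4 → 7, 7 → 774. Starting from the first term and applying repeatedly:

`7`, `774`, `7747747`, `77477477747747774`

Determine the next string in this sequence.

Rewriting the 17 symbols of 77477477747747774 one by one yields 774 774 7 774 774 7 774 774 774 7 774 774 7 774 774 774 7; concatenated:

77477477747747774774774777477477747747747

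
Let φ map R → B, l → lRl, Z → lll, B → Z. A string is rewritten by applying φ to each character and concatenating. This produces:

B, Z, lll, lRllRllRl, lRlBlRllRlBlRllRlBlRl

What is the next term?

φ(lRlBlRllRlBlRllRlBlRl) expands symbol-by-symbol to lRl B lRl Z lRl B lRl lRl B lRl Z lRl B lRl lRl B lRl Z lRl B lRl; joining the 21 pieces gives the next term.

lRlBlRlZlRlBlRllRlBlRlZlRlBlRllRlBlRlZlRlBlRl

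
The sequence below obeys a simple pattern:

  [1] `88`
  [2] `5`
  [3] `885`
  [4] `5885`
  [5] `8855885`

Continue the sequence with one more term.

This is a Fibonacci-style word recurrence s(k) = s(k−2)·s(k−1): e.g. 88·5 = 885.
The next term joins 5885 and 8855885.

58858855885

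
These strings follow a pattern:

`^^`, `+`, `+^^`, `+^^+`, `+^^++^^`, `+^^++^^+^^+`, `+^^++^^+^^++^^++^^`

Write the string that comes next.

+^^++^^+^^++^^++^^+^^++^^+^^+

Each term (from the third on) is the previous term followed by the one before it: term 3 = +·^^ = +^^.
So term 8 is +^^++^^+^^++^^++^^·+^^++^^+^^+.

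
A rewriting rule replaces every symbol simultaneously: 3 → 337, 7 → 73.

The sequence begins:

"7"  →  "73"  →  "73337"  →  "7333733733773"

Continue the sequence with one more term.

Replace each of the 13 characters of 7333733733773 in place — 73 337 337 337 73 337 337 73 337 337 73 73 337 — and concatenate.

7333733733773337337733373377373337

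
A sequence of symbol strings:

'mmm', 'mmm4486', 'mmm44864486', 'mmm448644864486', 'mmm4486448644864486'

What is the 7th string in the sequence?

mmm448644864486448644864486

Each term is the previous one with 4486 appended.
From mmm4486448644864486, 2 further steps: mmm4486448644864486 → mmm44864486448644864486 → (answer).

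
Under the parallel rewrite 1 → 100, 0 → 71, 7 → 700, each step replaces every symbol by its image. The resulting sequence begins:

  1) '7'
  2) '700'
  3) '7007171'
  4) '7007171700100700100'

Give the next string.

Replace each of the 19 characters of 7007171700100700100 in place — 700 71 71 700 100 700 100 700 71 71 100 71 71 700 71 71 100 71 71 — and concatenate.

70071717001007001007007171100717170071711007171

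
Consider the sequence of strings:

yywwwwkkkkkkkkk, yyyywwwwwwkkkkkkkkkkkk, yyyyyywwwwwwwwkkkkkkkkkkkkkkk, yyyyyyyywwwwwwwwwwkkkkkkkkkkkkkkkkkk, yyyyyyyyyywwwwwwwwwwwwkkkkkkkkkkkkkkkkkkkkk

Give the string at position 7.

yyyyyyyyyyyyyywwwwwwwwwwwwwwwwkkkkkkkkkkkkkkkkkkkkkkkkkkk

Term n consists of 2n-2 y's, followed by 2n w's, followed by 3n+3 k's, where the shown terms are n = 2, 3, 4, 5, 6.
At n = 8 the blocks have lengths 14, 16, 27.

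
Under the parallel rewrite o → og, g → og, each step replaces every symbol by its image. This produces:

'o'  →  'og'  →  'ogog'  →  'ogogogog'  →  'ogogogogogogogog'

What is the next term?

Applying the rule to each of the 16 symbols of ogogogogogogogog gives the pieces og og og og og og og og og og og og og og og og, which concatenate to the answer.

ogogogogogogogogogogogogogogogog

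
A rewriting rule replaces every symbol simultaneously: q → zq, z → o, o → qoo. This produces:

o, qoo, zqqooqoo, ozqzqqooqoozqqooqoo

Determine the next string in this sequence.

qooozqozqzqqooqoozqqooqooozqzqqooqoozqqooqoo

φ(ozqzqqooqoozqqooqoo) expands symbol-by-symbol to qoo o zq o zq zq qoo qoo zq qoo qoo o zq zq qoo qoo zq qoo qoo; joining the 19 pieces gives the next term.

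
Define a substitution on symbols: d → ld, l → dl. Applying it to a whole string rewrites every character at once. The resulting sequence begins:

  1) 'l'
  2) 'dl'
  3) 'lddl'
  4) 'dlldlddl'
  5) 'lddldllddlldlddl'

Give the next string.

Applying the rule to each of the 16 symbols of lddldllddlldlddl gives the pieces dl ld ld dl ld dl dl ld ld dl dl ld dl ld ld dl, which concatenate to the answer.

dlldlddllddldlldlddldllddlldlddl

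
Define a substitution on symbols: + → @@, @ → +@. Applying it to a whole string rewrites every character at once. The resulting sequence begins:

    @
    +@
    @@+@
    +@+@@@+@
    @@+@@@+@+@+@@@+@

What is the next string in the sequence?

+@+@@@+@+@+@@@+@@@+@@@+@+@+@@@+@

φ(@@+@@@+@+@+@@@+@) expands symbol-by-symbol to +@ +@ @@ +@ +@ +@ @@ +@ @@ +@ @@ +@ +@ +@ @@ +@; joining the 16 pieces gives the next term.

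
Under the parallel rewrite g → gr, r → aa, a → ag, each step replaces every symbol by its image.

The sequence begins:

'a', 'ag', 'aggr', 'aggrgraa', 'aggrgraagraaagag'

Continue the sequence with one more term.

aggrgraagraaagaggraaagagaggraggr

Replace each of the 16 characters of aggrgraagraaagag in place — ag gr gr aa gr aa ag ag gr aa ag ag ag gr ag gr — and concatenate.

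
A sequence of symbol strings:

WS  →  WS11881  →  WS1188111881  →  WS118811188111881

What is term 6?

WS1188111881118811188111881

Every step adds 11881 to the end: s(k+1) = s(k)·11881.
From WS118811188111881, 2 further steps: WS118811188111881 → WS11881118811188111881 → (answer).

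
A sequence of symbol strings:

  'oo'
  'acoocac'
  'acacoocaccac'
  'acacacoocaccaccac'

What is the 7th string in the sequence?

Each term wraps the previous one in ac on the left and cac on the right.
From acacacoocaccaccac, 3 further steps: acacacoocaccaccac → acacacacoocaccaccaccac → acacacacacoocaccaccaccaccac → (answer).

acacacacacacoocaccaccaccaccaccac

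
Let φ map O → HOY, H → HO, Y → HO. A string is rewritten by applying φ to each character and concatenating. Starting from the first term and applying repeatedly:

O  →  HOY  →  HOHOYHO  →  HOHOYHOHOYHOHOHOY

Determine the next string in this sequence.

HOHOYHOHOYHOHOHOYHOHOYHOHOHOYHOHOYHOHOYHO

Applying the rule to each of the 17 symbols of HOHOYHOHOYHOHOHOY gives the pieces HO HOY HO HOY HO HO HOY HO HOY HO HO HOY HO HOY HO HOY HO, which concatenate to the answer.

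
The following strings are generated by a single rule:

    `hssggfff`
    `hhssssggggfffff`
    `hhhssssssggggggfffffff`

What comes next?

hhhhssssssssggggggggfffffffff

Term n consists of n h's, followed by 2n s's, followed by 2n g's, followed by 2n+1 f's (n = 1, 2, …).
For the next term, n = 4, so the run lengths are 4, 8, 8, 9.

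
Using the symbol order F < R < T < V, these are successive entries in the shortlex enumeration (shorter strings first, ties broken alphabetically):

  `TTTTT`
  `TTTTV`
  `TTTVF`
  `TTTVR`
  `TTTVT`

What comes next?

TTTVV

Treat TTTVT as a base-4 numeral over the given alphabet and add one, carrying through any trailing V's.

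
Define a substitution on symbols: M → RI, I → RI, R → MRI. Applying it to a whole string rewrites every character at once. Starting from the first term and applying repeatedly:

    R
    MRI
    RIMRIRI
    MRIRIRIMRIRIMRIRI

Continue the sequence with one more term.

RIMRIRIMRIRIMRIRIRIMRIRIMRIRIRIMRIRIMRIRI

Applying the rule to each of the 17 symbols of MRIRIRIMRIRIMRIRI gives the pieces RI MRI RI MRI RI MRI RI RI MRI RI MRI RI RI MRI RI MRI RI, which concatenate to the answer.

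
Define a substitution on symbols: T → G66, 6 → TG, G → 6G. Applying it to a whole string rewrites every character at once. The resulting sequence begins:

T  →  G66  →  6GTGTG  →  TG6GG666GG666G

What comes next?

Rewriting the 14 symbols of TG6GG666GG666G one by one yields G66 6G TG 6G 6G TG TG TG 6G 6G TG TG TG 6G; concatenated:

G666GTG6G6GTGTGTG6G6GTGTGTG6G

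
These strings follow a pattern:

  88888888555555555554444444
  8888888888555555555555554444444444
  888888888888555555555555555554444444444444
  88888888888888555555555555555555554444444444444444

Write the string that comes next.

8888888888888888555555555555555555555554444444444444444444

The n-th term is 2n+2 8's then 3n+2 5's then 3n-2 4's, where the shown terms are n = 3, 4, 5, 6.
At n = 7 the blocks have lengths 16, 23, 19.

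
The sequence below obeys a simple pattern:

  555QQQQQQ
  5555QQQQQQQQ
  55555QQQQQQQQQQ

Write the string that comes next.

555555QQQQQQQQQQQQ

Reading off run lengths: 5 runs 3, 4, 5; Q runs 6, 8, 10 — each is linear in n, where the shown terms are n = 3, 4, 5.
Setting n = 6 gives 6, 12 characters in each block.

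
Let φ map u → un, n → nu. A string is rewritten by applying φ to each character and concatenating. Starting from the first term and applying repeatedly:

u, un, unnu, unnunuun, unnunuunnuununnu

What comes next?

Rewriting the 16 symbols of unnunuunnuununnu one by one yields un nu nu un nu un un nu nu un un nu un nu nu un; concatenated:

unnunuunnuununnunuununnuunnunuun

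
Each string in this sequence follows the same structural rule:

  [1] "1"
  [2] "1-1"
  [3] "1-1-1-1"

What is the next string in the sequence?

s(k+1) = s(k)·-·s(k) — each term doubles the last with '-' between the halves.
Doubling 1-1-1-1 with '-' between the halves:

1-1-1-1-1-1-1-1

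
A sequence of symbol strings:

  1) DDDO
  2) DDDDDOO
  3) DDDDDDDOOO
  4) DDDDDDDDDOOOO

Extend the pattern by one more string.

Term n consists of 2n+1 D's, followed by n O's (n = 1, 2, …).
For the next term, n = 5, so the run lengths are 11, 5.

DDDDDDDDDDDOOOOO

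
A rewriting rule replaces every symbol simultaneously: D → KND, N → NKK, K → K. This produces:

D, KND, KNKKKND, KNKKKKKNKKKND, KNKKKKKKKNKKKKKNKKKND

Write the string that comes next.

Rewriting the 21 symbols of KNKKKKKKKNKKKKKNKKKND one by one yields K NKK K K K K K K K NKK K K K K K NKK K K K NKK KND; concatenated:

KNKKKKKKKKKNKKKKKKKNKKKKKNKKKND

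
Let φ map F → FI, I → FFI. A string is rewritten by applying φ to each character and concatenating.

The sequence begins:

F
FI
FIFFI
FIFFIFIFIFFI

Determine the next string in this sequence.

Rewriting each symbol of FIFFIFIFIFFI: F→FI, I→FFI, F→FI, F→FI, I→FFI, F→FI, I→FFI, F→FI, I→FFI, F→FI, F→FI, I→FFI, which concatenates to FI FFI FI FI FFI FI FFI FI FFI FI FI FFI.

FIFFIFIFIFFIFIFFIFIFFIFIFIFFI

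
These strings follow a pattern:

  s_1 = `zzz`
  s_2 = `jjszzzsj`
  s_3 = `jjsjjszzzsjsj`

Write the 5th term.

jjsjjsjjsjjszzzsjsjsjsj

s(k+1) = jjs·s(k)·sj, so each term gains jjs as a prefix and sj as a suffix.
From jjsjjszzzsjsj, 2 further steps: jjsjjszzzsjsj → jjsjjsjjszzzsjsjsj → (answer).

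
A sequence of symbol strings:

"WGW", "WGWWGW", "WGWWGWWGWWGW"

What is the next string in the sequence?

s(k+1) = s(k)·s(k) — each term doubles the last.
Doubling WGWWGWWGWWGW:

WGWWGWWGWWGWWGWWGWWGWWGW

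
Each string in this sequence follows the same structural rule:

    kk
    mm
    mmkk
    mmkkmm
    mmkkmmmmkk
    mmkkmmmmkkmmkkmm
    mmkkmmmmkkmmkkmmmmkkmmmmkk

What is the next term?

mmkkmmmmkkmmkkmmmmkkmmmmkkmmkkmmmmkkmmkkmm

From term 3 onward, concatenate the last term with the second-to-last: mm·kk = mmkk, mmkk·mm = mmkkmm, …
The next term joins mmkkmmmmkkmmkkmmmmkkmmmmkk and mmkkmmmmkkmmkkmm.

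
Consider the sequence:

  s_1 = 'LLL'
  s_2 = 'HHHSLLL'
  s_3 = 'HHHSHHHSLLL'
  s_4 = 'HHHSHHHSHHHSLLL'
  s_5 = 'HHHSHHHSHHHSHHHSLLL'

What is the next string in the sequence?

The strings grow by a fixed prefix HHHS each time.
Applying this once more to HHHSHHHSHHHSHHHSLLL:

HHHSHHHSHHHSHHHSHHHSLLL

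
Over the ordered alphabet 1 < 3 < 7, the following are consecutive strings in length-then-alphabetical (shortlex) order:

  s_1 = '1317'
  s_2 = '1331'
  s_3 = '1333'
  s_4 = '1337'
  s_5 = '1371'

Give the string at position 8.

1711

Stepping forward 3 times from 1371: 1371 → 1373 → 1377, then the target.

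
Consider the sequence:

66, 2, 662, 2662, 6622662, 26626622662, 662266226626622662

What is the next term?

26626622662662266226626622662

Each term (from the third on) is the two preceding terms concatenated in order: term 3 = 66·2 = 662.
So term 8 is 26626622662·662266226626622662.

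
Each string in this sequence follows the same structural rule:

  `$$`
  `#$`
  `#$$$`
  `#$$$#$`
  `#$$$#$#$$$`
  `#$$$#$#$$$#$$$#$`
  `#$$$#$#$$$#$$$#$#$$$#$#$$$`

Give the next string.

#$$$#$#$$$#$$$#$#$$$#$#$$$#$$$#$#$$$#$$$#$

From term 3 onward, concatenate the last term with the second-to-last: #$·$$ = #$$$, #$$$·#$ = #$$$#$, …
So term 8 is #$$$#$#$$$#$$$#$#$$$#$#$$$·#$$$#$#$$$#$$$#$.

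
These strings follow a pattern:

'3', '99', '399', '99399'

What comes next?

39999399

This is a Fibonacci-style word recurrence s(k) = s(k−2)·s(k−1): e.g. 3·99 = 399.
So term 5 is 399·99399.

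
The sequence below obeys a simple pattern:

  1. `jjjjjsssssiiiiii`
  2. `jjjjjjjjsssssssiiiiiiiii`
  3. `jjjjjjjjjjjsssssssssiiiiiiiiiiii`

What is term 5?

jjjjjjjjjjjjjjjjjsssssssssssssiiiiiiiiiiiiiiiiii

The n-th term is 3n-1 j's then 2n+1 s's then 3n i's, where the shown terms are n = 2, 3, 4.
For term 5, n = 6, so the run lengths are 17, 13, 18.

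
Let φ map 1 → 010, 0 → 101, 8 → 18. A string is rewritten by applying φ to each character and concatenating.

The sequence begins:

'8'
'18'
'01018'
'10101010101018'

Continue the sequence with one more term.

Rewriting the 14 symbols of 10101010101018 one by one yields 010 101 010 101 010 101 010 101 010 101 010 101 010 18; concatenated:

01010101010101010101010101010101010101018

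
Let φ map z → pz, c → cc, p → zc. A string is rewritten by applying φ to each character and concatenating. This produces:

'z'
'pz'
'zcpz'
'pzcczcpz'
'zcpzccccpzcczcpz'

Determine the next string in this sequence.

Applying the rule to each of the 16 symbols of zcpzccccpzcczcpz gives the pieces pz cc zc pz cc cc cc cc zc pz cc cc pz cc zc pz, which concatenate to the answer.

pzcczcpzcccccccczcpzccccpzcczcpz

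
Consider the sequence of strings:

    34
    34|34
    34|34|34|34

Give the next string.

s(k+1) = s(k)·|·s(k) — each term doubles the last with '|' between the halves.
So the next term is two copies of 34|34|34|34 with '|' between the halves.

34|34|34|34|34|34|34|34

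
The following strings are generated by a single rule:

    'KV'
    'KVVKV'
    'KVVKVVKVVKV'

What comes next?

Every step duplicates the string with 'V' between the halves.
Doubling KVVKVVKVVKV with 'V' between the halves:

KVVKVVKVVKVVKVVKVVKVVKV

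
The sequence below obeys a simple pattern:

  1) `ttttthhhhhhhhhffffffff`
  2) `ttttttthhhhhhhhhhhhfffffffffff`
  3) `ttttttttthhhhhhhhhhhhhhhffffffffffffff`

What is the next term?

The n-th term is 2n-1 t's then 3n h's then 3n-1 f's, where the shown terms are n = 3, 4, 5.
For the next term, n = 6, so the run lengths are 11, 18, 17.

ttttttttttthhhhhhhhhhhhhhhhhhfffffffffffffffff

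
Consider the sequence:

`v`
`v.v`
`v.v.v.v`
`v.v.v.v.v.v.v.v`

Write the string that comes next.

Every step duplicates the string with '.' between the halves.
Doubling v.v.v.v.v.v.v.v with '.' between the halves:

v.v.v.v.v.v.v.v.v.v.v.v.v.v.v.v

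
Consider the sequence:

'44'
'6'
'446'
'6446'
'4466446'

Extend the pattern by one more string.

64464466446

This is a Fibonacci-style word recurrence s(k) = s(k−2)·s(k−1): e.g. 44·6 = 446.
So term 6 is 6446·4466446.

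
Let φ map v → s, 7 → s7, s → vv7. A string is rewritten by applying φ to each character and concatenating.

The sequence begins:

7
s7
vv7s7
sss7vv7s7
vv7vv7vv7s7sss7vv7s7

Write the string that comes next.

Rewriting the 20 symbols of vv7vv7vv7s7sss7vv7s7 one by one yields s s s7 s s s7 s s s7 vv7 s7 vv7 vv7 vv7 s7 s s s7 vv7 s7; concatenated:

sss7sss7sss7vv7s7vv7vv7vv7s7sss7vv7s7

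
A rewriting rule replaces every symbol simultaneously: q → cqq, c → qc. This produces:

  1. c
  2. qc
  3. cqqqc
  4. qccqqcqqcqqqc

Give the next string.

Rewriting the 13 symbols of qccqqcqqcqqqc one by one yields cqq qc qc cqq cqq qc cqq cqq qc cqq cqq cqq qc; concatenated:

cqqqcqccqqcqqqccqqcqqqccqqcqqcqqqc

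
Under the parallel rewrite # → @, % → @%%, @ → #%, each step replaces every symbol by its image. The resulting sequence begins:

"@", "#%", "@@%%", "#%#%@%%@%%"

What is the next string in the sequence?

Apply φ to #%#%@%%@%% symbol by symbol: #→@, %→@%%, #→@, %→@%%, @→#%, %→@%%, %→@%%, @→#%, %→@%%, %→@%%; joined: @ @%% @ @%% #% @%% @%% #% @%% @%%.

@@%%@@%%#%@%%@%%#%@%%@%%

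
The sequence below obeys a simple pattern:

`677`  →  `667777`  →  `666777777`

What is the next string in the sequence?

Reading off run lengths: 6 runs 1, 2, 3; 7 runs 2, 4, 6 — each is linear in n (n = 1, 2, …).
At n = 4 the blocks have lengths 4, 8.

666677777777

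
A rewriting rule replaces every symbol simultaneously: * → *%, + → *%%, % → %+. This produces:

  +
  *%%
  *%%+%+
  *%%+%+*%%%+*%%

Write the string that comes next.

Replace each of the 14 characters of *%%+%+*%%%+*%% in place — *% %+ %+ *%% %+ *%% *% %+ %+ %+ *%% *% %+ %+ — and concatenate.

*%%+%+*%%%+*%%*%%+%+%+*%%*%%+%+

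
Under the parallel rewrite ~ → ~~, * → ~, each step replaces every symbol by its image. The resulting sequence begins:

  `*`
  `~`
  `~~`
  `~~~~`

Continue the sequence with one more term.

~~~~~~~~

Rewriting each symbol of ~~~~: ~→~~, ~→~~, ~→~~, ~→~~, which concatenates to ~~ ~~ ~~ ~~.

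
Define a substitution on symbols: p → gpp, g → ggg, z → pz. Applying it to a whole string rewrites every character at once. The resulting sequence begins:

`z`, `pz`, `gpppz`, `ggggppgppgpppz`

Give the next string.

Replace each of the 14 characters of ggggppgppgpppz in place — ggg ggg ggg ggg gpp gpp ggg gpp gpp ggg gpp gpp gpp pz — and concatenate.

gggggggggggggppgppggggppgppggggppgppgpppz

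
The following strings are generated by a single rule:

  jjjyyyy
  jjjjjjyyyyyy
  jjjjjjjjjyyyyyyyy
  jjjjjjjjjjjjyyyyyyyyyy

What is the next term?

jjjjjjjjjjjjjjjyyyyyyyyyyyy

Each string has the form j^{3n} y^{2n+2} (n = 1, 2, …).
Setting n = 5 gives 15, 12 characters in each block.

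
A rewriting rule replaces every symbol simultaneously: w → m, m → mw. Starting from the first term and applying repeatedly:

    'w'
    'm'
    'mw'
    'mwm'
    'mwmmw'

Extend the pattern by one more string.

Apply φ to mwmmw symbol by symbol: m→mw, w→m, m→mw, m→mw, w→m; joined: mw m mw mw m.

mwmmwmwm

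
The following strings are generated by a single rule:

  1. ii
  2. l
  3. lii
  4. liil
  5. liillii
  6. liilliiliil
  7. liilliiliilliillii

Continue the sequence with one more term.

liilliiliilliilliiliilliiliil

Each term (from the third on) is the previous term followed by the one before it: term 3 = l·ii = lii.
Continuing: liilliiliilliillii · liilliiliil gives term 8.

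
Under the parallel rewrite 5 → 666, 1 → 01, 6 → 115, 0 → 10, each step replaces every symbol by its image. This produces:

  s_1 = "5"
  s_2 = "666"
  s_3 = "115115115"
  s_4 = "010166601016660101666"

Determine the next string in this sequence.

Applying the rule to each of the 21 symbols of 010166601016660101666 gives the pieces 10 01 10 01 115 115 115 10 01 10 01 115 115 115 10 01 10 01 115 115 115, which concatenate to the answer.

100110011151151151001100111511511510011001115115115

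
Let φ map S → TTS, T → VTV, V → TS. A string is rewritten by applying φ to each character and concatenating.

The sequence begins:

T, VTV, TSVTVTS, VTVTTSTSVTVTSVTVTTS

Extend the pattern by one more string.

φ(VTVTTSTSVTVTSVTVTTS) expands symbol-by-symbol to TS VTV TS VTV VTV TTS VTV TTS TS VTV TS VTV TTS TS VTV TS VTV VTV TTS; joining the 19 pieces gives the next term.

TSVTVTSVTVVTVTTSVTVTTSTSVTVTSVTVTTSTSVTVTSVTVVTVTTS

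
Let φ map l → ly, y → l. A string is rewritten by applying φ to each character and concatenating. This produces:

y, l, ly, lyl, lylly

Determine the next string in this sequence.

lyllylyl

Apply φ to lylly symbol by symbol: l→ly, y→l, l→ly, l→ly, y→l; joined: ly l ly ly l.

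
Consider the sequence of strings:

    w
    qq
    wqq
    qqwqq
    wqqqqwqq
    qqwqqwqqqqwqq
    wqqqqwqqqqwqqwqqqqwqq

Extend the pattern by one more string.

qqwqqwqqqqwqqwqqqqwqqqqwqqwqqqqwqq

Each term (from the third on) is the two preceding terms concatenated in order: term 3 = w·qq = wqq.
The next term joins qqwqqwqqqqwqq and wqqqqwqqqqwqqwqqqqwqq.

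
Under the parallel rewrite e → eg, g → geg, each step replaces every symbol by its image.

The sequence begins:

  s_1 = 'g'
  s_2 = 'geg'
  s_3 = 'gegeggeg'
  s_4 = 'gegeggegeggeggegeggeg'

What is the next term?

Replace each of the 21 characters of gegeggegeggeggegeggeg in place — geg eg geg eg geg geg eg geg eg geg geg eg geg geg eg geg eg geg geg eg geg — and concatenate.

gegeggegeggeggegeggegeggeggegeggeggegeggegeggeggegeggeg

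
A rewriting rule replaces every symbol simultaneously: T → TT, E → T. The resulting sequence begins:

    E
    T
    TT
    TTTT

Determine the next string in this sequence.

TTTTTTTT

Apply φ to TTTT symbol by symbol: T→TT, T→TT, T→TT, T→TT; joined: TT TT TT TT.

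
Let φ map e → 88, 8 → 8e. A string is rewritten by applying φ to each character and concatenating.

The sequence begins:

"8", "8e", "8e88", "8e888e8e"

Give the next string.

8e888e8e8e888e88

Expanding 8e888e8e: 8→8e, e→88, 8→8e, 8→8e, 8→8e, e→88, 8→8e, e→88. Concatenated: 8e 88 8e 8e 8e 88 8e 88.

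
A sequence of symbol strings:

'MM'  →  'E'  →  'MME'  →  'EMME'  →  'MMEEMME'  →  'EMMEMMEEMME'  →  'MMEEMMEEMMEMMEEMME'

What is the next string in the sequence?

From term 3 onward, concatenate the second-to-last term with the last: MM·E = MME, E·MME = EMME, …
So term 8 is EMMEMMEEMME·MMEEMMEEMMEMMEEMME.

EMMEMMEEMMEMMEEMMEEMMEMMEEMME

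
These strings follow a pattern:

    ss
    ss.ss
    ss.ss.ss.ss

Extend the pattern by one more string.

ss.ss.ss.ss.ss.ss.ss.ss

Each string is two copies of the previous one joined by '.'.
So the next term is two copies of ss.ss.ss.ss with '.' between the halves.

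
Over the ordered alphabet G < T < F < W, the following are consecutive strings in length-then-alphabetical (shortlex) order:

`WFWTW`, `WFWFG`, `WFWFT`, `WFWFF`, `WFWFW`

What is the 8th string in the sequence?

WFWWF

Continuing the enumeration 3 steps past WFWFW: WFWFW → WFWWG → WFWWT → (answer).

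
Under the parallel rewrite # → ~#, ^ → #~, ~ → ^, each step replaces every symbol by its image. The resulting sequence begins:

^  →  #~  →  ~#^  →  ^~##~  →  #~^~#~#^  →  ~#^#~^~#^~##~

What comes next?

^~##~~#^#~^~##~^~#~#^

φ(~#^#~^~#^~##~) expands symbol-by-symbol to ^ ~# #~ ~# ^ #~ ^ ~# #~ ^ ~# ~# ^; joining the 13 pieces gives the next term.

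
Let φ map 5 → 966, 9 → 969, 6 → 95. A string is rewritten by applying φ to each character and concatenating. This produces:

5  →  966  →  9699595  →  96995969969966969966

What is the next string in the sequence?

Rewriting the 20 symbols of 96995969969966969966 one by one yields 969 95 969 969 966 969 95 969 969 95 969 969 95 95 969 95 969 969 95 95; concatenated:

9699596996996696995969969959699699595969959699699595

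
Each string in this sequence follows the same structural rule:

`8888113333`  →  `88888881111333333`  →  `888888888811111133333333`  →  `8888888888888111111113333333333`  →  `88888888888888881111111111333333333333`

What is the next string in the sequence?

888888888888888888811111111111133333333333333

Term n consists of 3n+1 8's, followed by 2n 1's, followed by 2n+2 3's (n = 1, 2, …).
Setting n = 6 gives 19, 12, 14 characters in each block.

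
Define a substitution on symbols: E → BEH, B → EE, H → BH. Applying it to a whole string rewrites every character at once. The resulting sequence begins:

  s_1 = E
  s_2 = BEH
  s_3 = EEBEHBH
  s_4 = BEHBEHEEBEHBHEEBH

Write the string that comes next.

Rewriting the 17 symbols of BEHBEHEEBEHBHEEBH one by one yields EE BEH BH EE BEH BH BEH BEH EE BEH BH EE BH BEH BEH EE BH; concatenated:

EEBEHBHEEBEHBHBEHBEHEEBEHBHEEBHBEHBEHEEBH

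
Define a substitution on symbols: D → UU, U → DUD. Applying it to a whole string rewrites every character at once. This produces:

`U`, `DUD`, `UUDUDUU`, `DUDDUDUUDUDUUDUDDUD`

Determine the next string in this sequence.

φ(DUDDUDUUDUDUUDUDDUD) expands symbol-by-symbol to UU DUD UU UU DUD UU DUD DUD UU DUD UU DUD DUD UU DUD UU UU DUD UU; joining the 19 pieces gives the next term.

UUDUDUUUUDUDUUDUDDUDUUDUDUUDUDDUDUUDUDUUUUDUDUU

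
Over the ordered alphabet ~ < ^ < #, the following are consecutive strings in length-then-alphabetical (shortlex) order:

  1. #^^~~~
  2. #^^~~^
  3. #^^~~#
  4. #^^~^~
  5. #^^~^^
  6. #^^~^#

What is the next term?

Treat #^^~^# as a base-3 numeral over the given alphabet and add one, carrying through any trailing #'s.

#^^~#~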